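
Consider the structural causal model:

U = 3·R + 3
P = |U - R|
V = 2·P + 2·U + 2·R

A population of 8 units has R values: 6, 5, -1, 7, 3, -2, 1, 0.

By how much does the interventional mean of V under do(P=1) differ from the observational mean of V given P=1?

31

do(P=1) breaks P's dependence on R. With P=1 fixed, V across the units is 56, 48, 0, 64, 32, -8, 16, 8, mean 27.
Observing P=1 restricts to units where P's equation naturally yields 1: R ∈ {-1, -2}. In that subpopulation V = 0, -8, mean -4.
Difference = 27 − (-4) = 31.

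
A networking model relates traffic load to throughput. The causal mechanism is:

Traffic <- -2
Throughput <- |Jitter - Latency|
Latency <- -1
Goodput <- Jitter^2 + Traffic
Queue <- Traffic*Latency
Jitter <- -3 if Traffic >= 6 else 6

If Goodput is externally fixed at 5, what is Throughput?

7

do(Goodput=5) replaces the equation Goodput <- Jitter^2 + Traffic with the constant Goodput = 5.
Since Throughput is not a descendant of the intervened variable, it is unaffected.
Jitter = -3 if Traffic >= 6 else 6  [with Traffic=-2]  = 6
Throughput = |Jitter - Latency|  [with Jitter=6, Latency=-1]  = 7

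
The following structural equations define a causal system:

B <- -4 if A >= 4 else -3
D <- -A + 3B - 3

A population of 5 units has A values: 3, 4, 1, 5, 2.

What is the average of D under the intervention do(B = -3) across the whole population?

-15

Every unit gets B=-3 under the intervention. D values become -15, -16, -13, -17, -14; E[D|do(B=-3)] = -15.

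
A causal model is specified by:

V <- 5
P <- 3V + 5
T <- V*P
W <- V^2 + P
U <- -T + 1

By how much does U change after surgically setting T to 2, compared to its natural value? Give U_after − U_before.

98

do(T=2) replaces the equation T <- V*P with the constant T = 2.
U = -T + 1  [with T=2]  = -1
Without intervention: P = 3V + 5  [with V=5]  = 20; T = V*P  [with V=5, P=20]  = 100; U = -T + 1  [with T=100]  = -99.
Change = -1 − (-99) = 98.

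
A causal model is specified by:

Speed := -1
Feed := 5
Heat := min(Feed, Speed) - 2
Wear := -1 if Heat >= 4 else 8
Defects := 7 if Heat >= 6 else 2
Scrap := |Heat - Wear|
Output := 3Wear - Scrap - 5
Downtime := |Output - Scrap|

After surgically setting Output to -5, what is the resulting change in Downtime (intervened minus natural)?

13

do(Output=-5) replaces the equation Output := 3Wear - Scrap - 5 with the constant Output = -5.
Heat = min(Feed, Speed) - 2  [with Feed=5, Speed=-1]  = -3
Wear = -1 if Heat >= 4 else 8  [with Heat=-3]  = 8
Scrap = |Heat - Wear|  [with Heat=-3, Wear=8]  = 11
Downtime = |Output - Scrap|  [with Output=-5, Scrap=11]  = 16
Without intervention: Heat = min(Feed, Speed) - 2  [with Feed=5, Speed=-1]  = -3; Wear = -1 if Heat >= 4 else 8  [with Heat=-3]  = 8; Scrap = |Heat - Wear|  [with Heat=-3, Wear=8]  = 11; Output = 3Wear - Scrap - 5  [with Wear=8, Scrap=11]  = 8; Downtime = |Output - Scrap|  [with Output=8, Scrap=11]  = 3.
Change = 16 − 3 = 13.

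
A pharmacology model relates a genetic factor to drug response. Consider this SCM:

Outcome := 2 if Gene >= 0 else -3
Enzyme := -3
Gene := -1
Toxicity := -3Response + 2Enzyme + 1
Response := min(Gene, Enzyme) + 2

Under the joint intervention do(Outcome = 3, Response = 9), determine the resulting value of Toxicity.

-32

Under do(Outcome = 3, Response = 9), each intervened variable's structural equation is replaced by its fixed value.
Toxicity = -3Response + 2Enzyme + 1  [with Response=9, Enzyme=-3]  = -32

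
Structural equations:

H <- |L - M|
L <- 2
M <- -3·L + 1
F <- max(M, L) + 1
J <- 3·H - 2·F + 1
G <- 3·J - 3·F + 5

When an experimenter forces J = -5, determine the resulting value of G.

-19

The intervention breaks the incoming arrows to J: J <- 3·H - 2·F + 1 no longer applies, and J = -5.
M = -3·L + 1  [with L=2]  = -5
F = max(M, L) + 1  [with M=-5, L=2]  = 3
G = 3·J - 3·F + 5  [with J=-5, F=3]  = -19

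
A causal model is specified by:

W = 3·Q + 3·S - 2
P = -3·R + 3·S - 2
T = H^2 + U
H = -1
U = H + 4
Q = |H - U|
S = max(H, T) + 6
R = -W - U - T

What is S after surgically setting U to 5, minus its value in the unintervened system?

Under do(U=5), the mechanism U = H + 4 is discarded; U is fixed at 5.
T = H^2 + U  [with H=-1, U=5]  = 6
S = max(H, T) + 6  [with H=-1, T=6]  = 12
Without intervention: U = H + 4  [with H=-1]  = 3; T = H^2 + U  [with H=-1, U=3]  = 4; S = max(H, T) + 6  [with H=-1, T=4]  = 10.
Change = 12 − 10 = 2.

2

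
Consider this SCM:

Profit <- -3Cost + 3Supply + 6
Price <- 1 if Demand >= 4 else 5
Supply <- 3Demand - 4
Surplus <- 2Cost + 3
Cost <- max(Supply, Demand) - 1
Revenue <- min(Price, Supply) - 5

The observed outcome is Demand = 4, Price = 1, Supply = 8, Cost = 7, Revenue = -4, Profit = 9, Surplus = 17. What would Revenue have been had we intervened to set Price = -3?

do(Price=-3) replaces the equation Price <- 1 if Demand >= 4 else 5 with the constant Price = -3.
Supply = 3Demand - 4  [with Demand=4]  = 8
Revenue = min(Price, Supply) - 5  [with Price=-3, Supply=8]  = -8

-8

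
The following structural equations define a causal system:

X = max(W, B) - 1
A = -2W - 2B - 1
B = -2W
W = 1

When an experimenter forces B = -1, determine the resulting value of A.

The intervention breaks the incoming arrows to B: B = -2W no longer applies, and B = -1.
A = -2W - 2B - 1  [with W=1, B=-1]  = -1

-1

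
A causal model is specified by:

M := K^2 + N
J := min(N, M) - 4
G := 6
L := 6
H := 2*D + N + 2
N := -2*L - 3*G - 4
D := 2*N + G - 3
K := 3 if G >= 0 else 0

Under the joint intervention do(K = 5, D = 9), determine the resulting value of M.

Under do(K = 5, D = 9), each intervened variable's structural equation is replaced by its fixed value.
N = -2*L - 3*G - 4  [with L=6, G=6]  = -34
M = K^2 + N  [with K=5, N=-34]  = -9

-9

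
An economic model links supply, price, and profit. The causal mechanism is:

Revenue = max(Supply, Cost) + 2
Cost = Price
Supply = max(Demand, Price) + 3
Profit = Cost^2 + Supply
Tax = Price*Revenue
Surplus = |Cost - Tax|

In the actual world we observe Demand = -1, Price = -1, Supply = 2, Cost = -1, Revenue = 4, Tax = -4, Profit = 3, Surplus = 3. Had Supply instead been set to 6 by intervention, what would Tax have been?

The intervention breaks the incoming arrows to Supply: Supply = max(Demand, Price) + 3 no longer applies, and Supply = 6.
Cost = Price  [with Price=-1]  = -1
Revenue = max(Supply, Cost) + 2  [with Supply=6, Cost=-1]  = 8
Tax = Price*Revenue  [with Price=-1, Revenue=8]  = -8

-8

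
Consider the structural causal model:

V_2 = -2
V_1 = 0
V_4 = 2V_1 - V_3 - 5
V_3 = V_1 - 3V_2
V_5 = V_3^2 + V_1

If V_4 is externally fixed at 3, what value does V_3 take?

6

Under do(V_4=3), the mechanism V_4 = 2V_1 - V_3 - 5 is discarded; V_4 is fixed at 3.
Since V_3 is not a descendant of the intervened variable, it is unaffected.
V_3 = V_1 - 3V_2  [with V_1=0, V_2=-2]  = 6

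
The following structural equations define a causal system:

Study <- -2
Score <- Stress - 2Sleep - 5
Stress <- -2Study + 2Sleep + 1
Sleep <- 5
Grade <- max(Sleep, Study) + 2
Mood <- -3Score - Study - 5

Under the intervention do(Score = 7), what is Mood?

-24

Intervening sets Score = 7 and removes its equation (Score <- Stress - 2Sleep - 5).
Mood = -3Score - Study - 5  [with Score=7, Study=-2]  = -24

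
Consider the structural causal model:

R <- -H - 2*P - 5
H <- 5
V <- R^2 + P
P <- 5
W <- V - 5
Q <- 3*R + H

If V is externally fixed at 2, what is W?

-3

Under do(V=2), the mechanism V <- R^2 + P is discarded; V is fixed at 2.
W = V - 5  [with V=2]  = -3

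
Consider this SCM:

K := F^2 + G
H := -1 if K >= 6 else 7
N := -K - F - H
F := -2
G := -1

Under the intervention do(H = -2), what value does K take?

Under do(H=-2), the mechanism H := -1 if K >= 6 else 7 is discarded; H is fixed at -2.
Since K is not a descendant of the intervened variable, it is unaffected.
K = F^2 + G  [with F=-2, G=-1]  = 3

3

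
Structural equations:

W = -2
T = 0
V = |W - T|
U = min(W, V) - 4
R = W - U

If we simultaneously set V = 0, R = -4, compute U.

The joint intervention fixes V = 0, R = -4, removing each variable's own equation.
U = min(W, V) - 4  [with W=-2, V=0]  = -6

-6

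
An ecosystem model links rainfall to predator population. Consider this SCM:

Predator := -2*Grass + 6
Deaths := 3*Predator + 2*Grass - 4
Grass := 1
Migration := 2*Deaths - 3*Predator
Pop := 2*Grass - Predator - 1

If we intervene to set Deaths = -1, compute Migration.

The intervention breaks the incoming arrows to Deaths: Deaths := 3*Predator + 2*Grass - 4 no longer applies, and Deaths = -1.
Predator = -2*Grass + 6  [with Grass=1]  = 4
Migration = 2*Deaths - 3*Predator  [with Deaths=-1, Predator=4]  = -14

-14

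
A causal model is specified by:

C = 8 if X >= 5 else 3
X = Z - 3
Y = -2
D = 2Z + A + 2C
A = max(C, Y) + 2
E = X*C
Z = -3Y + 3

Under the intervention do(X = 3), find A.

do(X=3) replaces the equation X = Z - 3 with the constant X = 3.
C = 8 if X >= 5 else 3  [with X=3]  = 3
A = max(C, Y) + 2  [with C=3, Y=-2]  = 5

5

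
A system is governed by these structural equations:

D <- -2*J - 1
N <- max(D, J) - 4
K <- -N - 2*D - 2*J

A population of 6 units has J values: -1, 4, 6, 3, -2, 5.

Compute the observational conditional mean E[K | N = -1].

E[K|N=-1] averages over only the 2 units with N=-1 (J = 3, -2): K = 9, -1, mean 4.

4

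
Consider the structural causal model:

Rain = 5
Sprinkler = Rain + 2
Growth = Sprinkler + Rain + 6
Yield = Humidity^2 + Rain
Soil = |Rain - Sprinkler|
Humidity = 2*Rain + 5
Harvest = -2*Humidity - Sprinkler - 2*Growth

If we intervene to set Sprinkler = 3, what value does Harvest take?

Under do(Sprinkler=3), the mechanism Sprinkler = Rain + 2 is discarded; Sprinkler is fixed at 3.
Growth = Sprinkler + Rain + 6  [with Sprinkler=3, Rain=5]  = 14
Humidity = 2*Rain + 5  [with Rain=5]  = 15
Harvest = -2*Humidity - Sprinkler - 2*Growth  [with Humidity=15, Sprinkler=3, Growth=14]  = -61

-61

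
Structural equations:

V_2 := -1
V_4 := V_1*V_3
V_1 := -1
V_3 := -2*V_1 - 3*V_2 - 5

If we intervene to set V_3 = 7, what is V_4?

The intervention breaks the incoming arrows to V_3: V_3 := -2*V_1 - 3*V_2 - 5 no longer applies, and V_3 = 7.
V_4 = V_1*V_3  [with V_1=-1, V_3=7]  = -7

-7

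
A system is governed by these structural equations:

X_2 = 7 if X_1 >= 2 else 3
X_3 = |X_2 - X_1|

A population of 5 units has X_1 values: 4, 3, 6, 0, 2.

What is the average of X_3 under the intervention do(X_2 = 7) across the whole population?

The intervention sets X_2=7 in all 5 units regardless of X_1. Recomputing X_3 per unit gives 3, 4, 1, 7, 5; average 4.

4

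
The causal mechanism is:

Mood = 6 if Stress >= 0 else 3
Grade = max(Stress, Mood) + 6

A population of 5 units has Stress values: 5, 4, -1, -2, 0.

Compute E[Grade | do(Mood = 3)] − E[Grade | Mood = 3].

0.6

do(Mood=3) breaks Mood's dependence on Stress. With Mood=3 fixed, Grade across the units is 11, 10, 9, 9, 9, mean 9.6.
E[Grade|Mood=3] averages over only the 2 units with Mood=3 (Stress = -1, -2): Grade = 9, 9, mean 9.
Difference = 9.6 − 9 = 0.6.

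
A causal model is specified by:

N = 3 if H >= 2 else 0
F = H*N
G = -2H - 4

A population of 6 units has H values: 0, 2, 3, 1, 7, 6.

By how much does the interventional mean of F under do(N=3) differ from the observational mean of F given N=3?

-4

Every unit gets N=3 under the intervention. F values become 0, 6, 9, 3, 21, 18; E[F|do(N=3)] = 9.5.
Conditioning on N=3 selects the 4 unit(s) with H ∈ {2, 3, 7, 6}. Their F values: 6, 9, 21, 18. Mean = 13.5.
Difference = 9.5 − 13.5 = -4.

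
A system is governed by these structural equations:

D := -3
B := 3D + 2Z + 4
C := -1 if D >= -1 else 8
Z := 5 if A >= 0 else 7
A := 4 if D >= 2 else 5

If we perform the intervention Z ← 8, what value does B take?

11

The intervention breaks the incoming arrows to Z: Z := 5 if A >= 0 else 7 no longer applies, and Z = 8.
B = 3D + 2Z + 4  [with D=-3, Z=8]  = 11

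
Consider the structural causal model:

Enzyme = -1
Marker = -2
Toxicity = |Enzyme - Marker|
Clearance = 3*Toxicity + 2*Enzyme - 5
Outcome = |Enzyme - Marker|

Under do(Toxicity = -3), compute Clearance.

The intervention breaks the incoming arrows to Toxicity: Toxicity = |Enzyme - Marker| no longer applies, and Toxicity = -3.
Clearance = 3*Toxicity + 2*Enzyme - 5  [with Toxicity=-3, Enzyme=-1]  = -16

-16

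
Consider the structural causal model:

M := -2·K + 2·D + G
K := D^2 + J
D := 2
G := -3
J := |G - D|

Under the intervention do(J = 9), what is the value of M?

do(J=9) replaces the equation J := |G - D| with the constant J = 9.
K = D^2 + J  [with D=2, J=9]  = 13
M = -2·K + 2·D + G  [with K=13, D=2, G=-3]  = -25

-25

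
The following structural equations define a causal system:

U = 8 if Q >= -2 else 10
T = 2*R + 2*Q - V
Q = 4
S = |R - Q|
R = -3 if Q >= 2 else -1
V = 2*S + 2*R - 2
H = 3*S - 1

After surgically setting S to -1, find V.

do(S=-1) replaces the equation S = |R - Q| with the constant S = -1.
R = -3 if Q >= 2 else -1  [with Q=4]  = -3
V = 2*S + 2*R - 2  [with S=-1, R=-3]  = -10

-10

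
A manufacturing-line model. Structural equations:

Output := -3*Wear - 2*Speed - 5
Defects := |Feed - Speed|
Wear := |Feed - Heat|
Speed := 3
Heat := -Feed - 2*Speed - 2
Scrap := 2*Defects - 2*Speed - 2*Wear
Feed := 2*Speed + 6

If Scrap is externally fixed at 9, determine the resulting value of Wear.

32

do(Scrap=9) replaces the equation Scrap := 2*Defects - 2*Speed - 2*Wear with the constant Scrap = 9.
No directed path runs from Scrap to Wear, so Wear keeps its natural value.
Feed = 2*Speed + 6  [with Speed=3]  = 12
Heat = -Feed - 2*Speed - 2  [with Feed=12, Speed=3]  = -20
Wear = |Feed - Heat|  [with Feed=12, Heat=-20]  = 32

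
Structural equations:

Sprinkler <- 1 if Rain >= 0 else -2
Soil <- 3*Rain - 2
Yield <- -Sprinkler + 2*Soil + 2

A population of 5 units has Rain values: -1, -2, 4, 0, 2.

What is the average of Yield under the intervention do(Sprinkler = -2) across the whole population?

3.6

The intervention sets Sprinkler=-2 in all 5 units regardless of Rain. Recomputing Yield per unit gives -6, -12, 24, 0, 12; average 3.6.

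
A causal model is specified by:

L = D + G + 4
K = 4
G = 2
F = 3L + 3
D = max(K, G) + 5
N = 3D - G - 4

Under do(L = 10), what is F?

Intervening sets L = 10 and removes its equation (L = D + G + 4).
F = 3L + 3  [with L=10]  = 33

33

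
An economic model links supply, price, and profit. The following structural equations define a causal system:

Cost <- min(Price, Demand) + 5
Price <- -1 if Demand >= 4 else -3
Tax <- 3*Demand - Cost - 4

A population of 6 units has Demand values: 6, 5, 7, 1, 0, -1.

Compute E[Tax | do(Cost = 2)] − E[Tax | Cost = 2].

9

The intervention sets Cost=2 in all 6 units regardless of Demand. Recomputing Tax per unit gives 12, 9, 15, -3, -6, -9; average 3.
E[Tax|Cost=2] averages over only the 3 units with Cost=2 (Demand = 1, 0, -1): Tax = -3, -6, -9, mean -6.
Difference = 3 − (-6) = 9.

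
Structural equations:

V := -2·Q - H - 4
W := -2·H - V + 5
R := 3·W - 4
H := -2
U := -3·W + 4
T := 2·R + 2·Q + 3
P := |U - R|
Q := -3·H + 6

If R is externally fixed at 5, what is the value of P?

106

do(R=5) replaces the equation R := 3·W - 4 with the constant R = 5.
Q = -3·H + 6  [with H=-2]  = 12
V = -2·Q - H - 4  [with Q=12, H=-2]  = -26
W = -2·H - V + 5  [with H=-2, V=-26]  = 35
U = -3·W + 4  [with W=35]  = -101
P = |U - R|  [with U=-101, R=5]  = 106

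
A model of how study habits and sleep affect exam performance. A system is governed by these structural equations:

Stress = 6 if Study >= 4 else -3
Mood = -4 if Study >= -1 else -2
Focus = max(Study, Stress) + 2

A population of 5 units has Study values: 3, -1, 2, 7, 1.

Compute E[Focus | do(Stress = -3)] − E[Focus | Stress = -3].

Under do(Stress=-3), Stress's equation is replaced by Stress=-3 for every unit. Per-unit Focus: 5, 1, 4, 9, 3. Mean = 4.4.
E[Focus|Stress=-3] averages over only the 4 units with Stress=-3 (Study = 3, -1, 2, 1): Focus = 5, 1, 4, 3, mean 3.25.
Difference = 4.4 − 3.25 = 1.15.

1.15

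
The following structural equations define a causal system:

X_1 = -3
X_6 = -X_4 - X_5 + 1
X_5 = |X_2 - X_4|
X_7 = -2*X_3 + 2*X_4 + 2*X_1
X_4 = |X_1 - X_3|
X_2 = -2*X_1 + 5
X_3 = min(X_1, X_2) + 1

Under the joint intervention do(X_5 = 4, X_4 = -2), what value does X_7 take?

Setting X_5 = 4, X_4 = -2 by intervention discards those variables' equations.
X_2 = -2*X_1 + 5  [with X_1=-3]  = 11
X_3 = min(X_1, X_2) + 1  [with X_1=-3, X_2=11]  = -2
X_7 = -2*X_3 + 2*X_4 + 2*X_1  [with X_3=-2, X_4=-2, X_1=-3]  = -6

-6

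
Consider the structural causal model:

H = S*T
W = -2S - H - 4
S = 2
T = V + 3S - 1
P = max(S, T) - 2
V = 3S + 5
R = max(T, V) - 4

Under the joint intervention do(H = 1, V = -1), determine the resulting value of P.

Under do(H = 1, V = -1), each intervened variable's structural equation is replaced by its fixed value.
T = V + 3S - 1  [with V=-1, S=2]  = 4
P = max(S, T) - 2  [with S=2, T=4]  = 2

2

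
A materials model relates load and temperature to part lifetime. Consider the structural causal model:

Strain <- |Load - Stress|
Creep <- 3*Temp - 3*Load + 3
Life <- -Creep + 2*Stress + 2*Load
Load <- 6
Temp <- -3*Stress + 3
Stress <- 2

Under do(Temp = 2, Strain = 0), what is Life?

The joint intervention fixes Temp = 2, Strain = 0, removing each variable's own equation.
Creep = 3*Temp - 3*Load + 3  [with Temp=2, Load=6]  = -9
Life = -Creep + 2*Stress + 2*Load  [with Creep=-9, Stress=2, Load=6]  = 25

25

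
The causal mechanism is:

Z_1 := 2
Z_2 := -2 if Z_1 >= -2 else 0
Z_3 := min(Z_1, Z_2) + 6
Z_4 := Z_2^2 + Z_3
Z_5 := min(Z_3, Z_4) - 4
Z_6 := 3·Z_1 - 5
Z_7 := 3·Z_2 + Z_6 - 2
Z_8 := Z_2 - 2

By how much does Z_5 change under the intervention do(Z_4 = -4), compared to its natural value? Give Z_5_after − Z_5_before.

-8

Intervening sets Z_4 = -4 and removes its equation (Z_4 := Z_2^2 + Z_3).
Z_2 = -2 if Z_1 >= -2 else 0  [with Z_1=2]  = -2
Z_3 = min(Z_1, Z_2) + 6  [with Z_1=2, Z_2=-2]  = 4
Z_5 = min(Z_3, Z_4) - 4  [with Z_3=4, Z_4=-4]  = -8
Without intervention: Z_2 = -2 if Z_1 >= -2 else 0  [with Z_1=2]  = -2; Z_3 = min(Z_1, Z_2) + 6  [with Z_1=2, Z_2=-2]  = 4; Z_4 = Z_2^2 + Z_3  [with Z_2=-2, Z_3=4]  = 8; Z_5 = min(Z_3, Z_4) - 4  [with Z_3=4, Z_4=8]  = 0.
Change = -8 − 0 = -8.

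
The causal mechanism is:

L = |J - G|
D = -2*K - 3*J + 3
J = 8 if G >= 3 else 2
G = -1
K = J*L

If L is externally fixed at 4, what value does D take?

-19

do(L=4) replaces the equation L = |J - G| with the constant L = 4.
J = 8 if G >= 3 else 2  [with G=-1]  = 2
K = J*L  [with J=2, L=4]  = 8
D = -2*K - 3*J + 3  [with K=8, J=2]  = -19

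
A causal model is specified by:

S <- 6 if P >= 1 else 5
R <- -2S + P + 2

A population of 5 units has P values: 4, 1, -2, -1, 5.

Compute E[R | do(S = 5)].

Under do(S=5), S's equation is replaced by S=5 for every unit. Per-unit R: -4, -7, -10, -9, -3. Mean = -6.6.

-6.6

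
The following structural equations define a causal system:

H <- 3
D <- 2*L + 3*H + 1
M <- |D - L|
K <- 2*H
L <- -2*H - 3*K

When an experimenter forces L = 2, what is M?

do(L=2) replaces the equation L <- -2*H - 3*K with the constant L = 2.
D = 2*L + 3*H + 1  [with L=2, H=3]  = 14
M = |D - L|  [with D=14, L=2]  = 12

12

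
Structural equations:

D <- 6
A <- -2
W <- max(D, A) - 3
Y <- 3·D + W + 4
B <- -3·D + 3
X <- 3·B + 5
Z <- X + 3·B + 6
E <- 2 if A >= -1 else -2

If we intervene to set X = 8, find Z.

-31

Intervening sets X = 8 and removes its equation (X <- 3·B + 5).
B = -3·D + 3  [with D=6]  = -15
Z = X + 3·B + 6  [with X=8, B=-15]  = -31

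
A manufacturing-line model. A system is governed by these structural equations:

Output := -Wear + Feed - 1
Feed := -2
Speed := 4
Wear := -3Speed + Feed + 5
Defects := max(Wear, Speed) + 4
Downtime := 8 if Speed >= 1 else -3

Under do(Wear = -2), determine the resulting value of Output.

do(Wear=-2) replaces the equation Wear := -3Speed + Feed + 5 with the constant Wear = -2.
Output = -Wear + Feed - 1  [with Wear=-2, Feed=-2]  = -1

-1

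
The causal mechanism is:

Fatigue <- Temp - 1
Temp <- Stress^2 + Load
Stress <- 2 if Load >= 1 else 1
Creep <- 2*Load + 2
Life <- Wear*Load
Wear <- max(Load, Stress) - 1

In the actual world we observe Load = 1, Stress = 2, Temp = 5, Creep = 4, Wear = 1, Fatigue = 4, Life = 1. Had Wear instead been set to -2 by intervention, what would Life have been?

-2

Under do(Wear=-2), the mechanism Wear <- max(Load, Stress) - 1 is discarded; Wear is fixed at -2.
Life = Wear*Load  [with Wear=-2, Load=1]  = -2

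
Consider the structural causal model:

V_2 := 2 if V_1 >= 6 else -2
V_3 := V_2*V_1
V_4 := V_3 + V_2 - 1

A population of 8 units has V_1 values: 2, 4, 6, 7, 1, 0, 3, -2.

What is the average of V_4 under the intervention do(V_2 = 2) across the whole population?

6.25

Under do(V_2=2), V_2's equation is replaced by V_2=2 for every unit. Per-unit V_4: 5, 9, 13, 15, 3, 1, 7, -3. Mean = 6.25.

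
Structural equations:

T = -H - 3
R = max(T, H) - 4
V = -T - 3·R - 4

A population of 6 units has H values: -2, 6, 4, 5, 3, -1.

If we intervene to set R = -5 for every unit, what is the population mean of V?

16.5

The intervention sets R=-5 in all 6 units regardless of H. Recomputing V per unit gives 12, 20, 18, 19, 17, 13; average 16.5.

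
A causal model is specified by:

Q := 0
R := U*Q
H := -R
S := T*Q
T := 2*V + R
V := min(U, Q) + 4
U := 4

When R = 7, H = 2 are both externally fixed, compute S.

0

Under do(R = 7, H = 2), each intervened variable's structural equation is replaced by its fixed value.
V = min(U, Q) + 4  [with U=4, Q=0]  = 4
T = 2*V + R  [with V=4, R=7]  = 15
S = T*Q  [with T=15, Q=0]  = 0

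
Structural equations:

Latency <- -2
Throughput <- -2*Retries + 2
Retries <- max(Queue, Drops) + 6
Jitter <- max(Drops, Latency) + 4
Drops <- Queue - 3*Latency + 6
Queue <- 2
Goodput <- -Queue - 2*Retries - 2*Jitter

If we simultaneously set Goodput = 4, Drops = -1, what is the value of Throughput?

Setting Goodput = 4, Drops = -1 by intervention discards those variables' equations.
Retries = max(Queue, Drops) + 6  [with Queue=2, Drops=-1]  = 8
Throughput = -2*Retries + 2  [with Retries=8]  = -14

-14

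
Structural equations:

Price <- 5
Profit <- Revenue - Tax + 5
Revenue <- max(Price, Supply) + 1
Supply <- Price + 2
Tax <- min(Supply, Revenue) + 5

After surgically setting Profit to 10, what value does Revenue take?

8

do(Profit=10) replaces the equation Profit <- Revenue - Tax + 5 with the constant Profit = 10.
Revenue is not downstream of the intervention, so its value is determined by the original equations.
Supply = Price + 2  [with Price=5]  = 7
Revenue = max(Price, Supply) + 1  [with Price=5, Supply=7]  = 8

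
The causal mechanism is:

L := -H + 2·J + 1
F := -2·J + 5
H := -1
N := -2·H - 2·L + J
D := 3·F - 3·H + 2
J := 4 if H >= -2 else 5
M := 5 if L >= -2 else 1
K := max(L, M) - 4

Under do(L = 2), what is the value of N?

2

The intervention breaks the incoming arrows to L: L := -H + 2·J + 1 no longer applies, and L = 2.
J = 4 if H >= -2 else 5  [with H=-1]  = 4
N = -2·H - 2·L + J  [with H=-1, L=2, J=4]  = 2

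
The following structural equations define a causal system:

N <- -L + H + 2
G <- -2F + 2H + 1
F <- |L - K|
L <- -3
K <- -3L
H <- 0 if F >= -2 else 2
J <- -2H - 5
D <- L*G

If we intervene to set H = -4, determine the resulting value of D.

93

The intervention breaks the incoming arrows to H: H <- 0 if F >= -2 else 2 no longer applies, and H = -4.
K = -3L  [with L=-3]  = 9
F = |L - K|  [with L=-3, K=9]  = 12
G = -2F + 2H + 1  [with F=12, H=-4]  = -31
D = L*G  [with L=-3, G=-31]  = 93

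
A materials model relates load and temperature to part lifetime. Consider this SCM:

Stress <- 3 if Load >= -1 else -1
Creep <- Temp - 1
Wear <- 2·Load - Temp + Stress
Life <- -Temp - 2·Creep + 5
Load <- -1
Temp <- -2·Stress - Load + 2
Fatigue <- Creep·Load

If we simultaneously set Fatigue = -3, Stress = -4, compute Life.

Setting Fatigue = -3, Stress = -4 by intervention discards those variables' equations.
Temp = -2·Stress - Load + 2  [with Stress=-4, Load=-1]  = 11
Creep = Temp - 1  [with Temp=11]  = 10
Life = -Temp - 2·Creep + 5  [with Temp=11, Creep=10]  = -26

-26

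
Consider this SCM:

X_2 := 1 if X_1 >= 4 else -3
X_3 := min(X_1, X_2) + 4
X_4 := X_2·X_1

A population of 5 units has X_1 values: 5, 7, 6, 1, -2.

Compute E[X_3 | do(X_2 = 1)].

Under do(X_2=1), X_2's equation is replaced by X_2=1 for every unit. Per-unit X_3: 5, 5, 5, 5, 2. Mean = 4.4.

4.4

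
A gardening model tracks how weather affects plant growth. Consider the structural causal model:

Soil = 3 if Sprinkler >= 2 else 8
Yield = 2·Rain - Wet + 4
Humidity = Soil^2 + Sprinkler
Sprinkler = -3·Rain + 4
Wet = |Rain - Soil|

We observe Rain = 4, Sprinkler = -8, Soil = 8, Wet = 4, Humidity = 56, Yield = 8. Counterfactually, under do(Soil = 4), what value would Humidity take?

8

do(Soil=4) replaces the equation Soil = 3 if Sprinkler >= 2 else 8 with the constant Soil = 4.
Sprinkler = -3·Rain + 4  [with Rain=4]  = -8
Humidity = Soil^2 + Sprinkler  [with Soil=4, Sprinkler=-8]  = 8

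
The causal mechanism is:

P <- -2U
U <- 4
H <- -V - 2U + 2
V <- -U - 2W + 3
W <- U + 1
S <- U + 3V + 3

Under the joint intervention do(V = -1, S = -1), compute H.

-5

Setting V = -1, S = -1 by intervention discards those variables' equations.
H = -V - 2U + 2  [with V=-1, U=4]  = -5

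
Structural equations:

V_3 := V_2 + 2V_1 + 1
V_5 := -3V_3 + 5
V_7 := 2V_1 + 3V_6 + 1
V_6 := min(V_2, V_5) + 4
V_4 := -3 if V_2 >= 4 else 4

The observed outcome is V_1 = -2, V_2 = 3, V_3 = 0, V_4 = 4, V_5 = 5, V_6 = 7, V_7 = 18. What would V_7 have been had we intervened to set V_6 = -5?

-18

Intervening sets V_6 = -5 and removes its equation (V_6 := min(V_2, V_5) + 4).
V_7 = 2V_1 + 3V_6 + 1  [with V_1=-2, V_6=-5]  = -18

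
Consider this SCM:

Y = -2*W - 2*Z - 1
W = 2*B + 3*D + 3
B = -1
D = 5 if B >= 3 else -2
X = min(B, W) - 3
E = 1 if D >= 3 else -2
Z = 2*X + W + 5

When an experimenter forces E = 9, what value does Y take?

Intervening sets E = 9 and removes its equation (E = 1 if D >= 3 else -2).
Since Y is not a descendant of the intervened variable, it is unaffected.
D = 5 if B >= 3 else -2  [with B=-1]  = -2
W = 2*B + 3*D + 3  [with B=-1, D=-2]  = -5
X = min(B, W) - 3  [with B=-1, W=-5]  = -8
Z = 2*X + W + 5  [with X=-8, W=-5]  = -16
Y = -2*W - 2*Z - 1  [with W=-5, Z=-16]  = 41

41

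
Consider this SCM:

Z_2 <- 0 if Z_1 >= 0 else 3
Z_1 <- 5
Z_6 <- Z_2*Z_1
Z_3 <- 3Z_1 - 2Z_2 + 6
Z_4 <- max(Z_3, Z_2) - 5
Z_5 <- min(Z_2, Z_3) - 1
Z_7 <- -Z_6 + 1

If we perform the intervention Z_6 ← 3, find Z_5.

do(Z_6=3) replaces the equation Z_6 <- Z_2*Z_1 with the constant Z_6 = 3.
Since Z_5 is not a descendant of the intervened variable, it is unaffected.
Z_2 = 0 if Z_1 >= 0 else 3  [with Z_1=5]  = 0
Z_3 = 3Z_1 - 2Z_2 + 6  [with Z_1=5, Z_2=0]  = 21
Z_5 = min(Z_2, Z_3) - 1  [with Z_2=0, Z_3=21]  = -1

-1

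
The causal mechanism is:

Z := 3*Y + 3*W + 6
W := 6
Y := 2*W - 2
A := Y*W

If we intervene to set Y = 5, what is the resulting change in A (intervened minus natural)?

The intervention breaks the incoming arrows to Y: Y := 2*W - 2 no longer applies, and Y = 5.
A = Y*W  [with Y=5, W=6]  = 30
Without intervention: Y = 2*W - 2  [with W=6]  = 10; A = Y*W  [with Y=10, W=6]  = 60.
Change = 30 − 60 = -30.

-30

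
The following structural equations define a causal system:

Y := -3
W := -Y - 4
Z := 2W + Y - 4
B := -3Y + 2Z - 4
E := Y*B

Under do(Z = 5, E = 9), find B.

The joint intervention fixes Z = 5, E = 9, removing each variable's own equation.
B = -3Y + 2Z - 4  [with Y=-3, Z=5]  = 15

15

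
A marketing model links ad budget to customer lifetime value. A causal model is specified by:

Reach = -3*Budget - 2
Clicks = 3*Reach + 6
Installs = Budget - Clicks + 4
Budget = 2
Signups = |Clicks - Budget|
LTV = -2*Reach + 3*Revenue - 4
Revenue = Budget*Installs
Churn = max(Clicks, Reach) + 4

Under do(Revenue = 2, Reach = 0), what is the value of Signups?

The joint intervention fixes Revenue = 2, Reach = 0, removing each variable's own equation.
Clicks = 3*Reach + 6  [with Reach=0]  = 6
Signups = |Clicks - Budget|  [with Clicks=6, Budget=2]  = 4

4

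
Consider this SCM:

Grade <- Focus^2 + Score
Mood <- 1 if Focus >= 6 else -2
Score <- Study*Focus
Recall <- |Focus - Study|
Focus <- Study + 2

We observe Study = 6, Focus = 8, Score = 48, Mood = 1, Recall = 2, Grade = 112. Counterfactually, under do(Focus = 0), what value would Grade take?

0

Under do(Focus=0), the mechanism Focus <- Study + 2 is discarded; Focus is fixed at 0.
Score = Study*Focus  [with Study=6, Focus=0]  = 0
Grade = Focus^2 + Score  [with Focus=0, Score=0]  = 0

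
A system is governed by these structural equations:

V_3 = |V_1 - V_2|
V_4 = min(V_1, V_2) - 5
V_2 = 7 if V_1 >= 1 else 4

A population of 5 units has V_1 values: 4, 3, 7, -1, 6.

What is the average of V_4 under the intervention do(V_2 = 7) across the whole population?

-1.2

do(V_2=7) breaks V_2's dependence on V_1. With V_2=7 fixed, V_4 across the units is -1, -2, 2, -6, 1, mean -1.2.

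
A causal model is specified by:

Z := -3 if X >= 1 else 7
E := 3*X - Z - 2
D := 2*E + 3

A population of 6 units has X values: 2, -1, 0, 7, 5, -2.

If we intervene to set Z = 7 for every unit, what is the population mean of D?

do(Z=7) breaks Z's dependence on X. With Z=7 fixed, D across the units is -3, -21, -15, 27, 15, -27, mean -4.

-4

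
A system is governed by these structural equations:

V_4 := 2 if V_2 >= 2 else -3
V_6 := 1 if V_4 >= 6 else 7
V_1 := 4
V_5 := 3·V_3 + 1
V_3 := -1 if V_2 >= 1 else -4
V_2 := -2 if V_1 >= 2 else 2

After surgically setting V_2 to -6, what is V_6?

Under do(V_2=-6), the mechanism V_2 := -2 if V_1 >= 2 else 2 is discarded; V_2 is fixed at -6.
V_4 = 2 if V_2 >= 2 else -3  [with V_2=-6]  = -3
V_6 = 1 if V_4 >= 6 else 7  [with V_4=-3]  = 7

7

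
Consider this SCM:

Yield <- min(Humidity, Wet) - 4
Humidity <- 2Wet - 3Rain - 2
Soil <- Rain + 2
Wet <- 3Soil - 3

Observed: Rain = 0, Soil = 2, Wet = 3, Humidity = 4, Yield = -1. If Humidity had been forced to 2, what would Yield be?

Intervening sets Humidity = 2 and removes its equation (Humidity <- 2Wet - 3Rain - 2).
Soil = Rain + 2  [with Rain=0]  = 2
Wet = 3Soil - 3  [with Soil=2]  = 3
Yield = min(Humidity, Wet) - 4  [with Humidity=2, Wet=3]  = -2

-2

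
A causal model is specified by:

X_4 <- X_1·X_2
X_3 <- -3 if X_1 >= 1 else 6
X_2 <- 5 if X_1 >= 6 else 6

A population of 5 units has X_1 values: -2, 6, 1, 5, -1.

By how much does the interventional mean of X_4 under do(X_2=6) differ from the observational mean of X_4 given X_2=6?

6.3

Under do(X_2=6), X_2's equation is replaced by X_2=6 for every unit. Per-unit X_4: -12, 36, 6, 30, -6. Mean = 10.8.
E[X_4|X_2=6] averages over only the 4 units with X_2=6 (X_1 = -2, 1, 5, -1): X_4 = -12, 6, 30, -6, mean 4.5.
Difference = 10.8 − 4.5 = 6.3.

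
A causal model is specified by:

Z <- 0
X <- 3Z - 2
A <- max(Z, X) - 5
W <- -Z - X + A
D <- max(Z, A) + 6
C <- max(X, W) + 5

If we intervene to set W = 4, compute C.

9

Under do(W=4), the mechanism W <- -Z - X + A is discarded; W is fixed at 4.
X = 3Z - 2  [with Z=0]  = -2
C = max(X, W) + 5  [with X=-2, W=4]  = 9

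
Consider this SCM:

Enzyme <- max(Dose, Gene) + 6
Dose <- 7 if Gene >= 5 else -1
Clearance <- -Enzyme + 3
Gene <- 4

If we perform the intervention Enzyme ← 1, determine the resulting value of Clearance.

2

The intervention breaks the incoming arrows to Enzyme: Enzyme <- max(Dose, Gene) + 6 no longer applies, and Enzyme = 1.
Clearance = -Enzyme + 3  [with Enzyme=1]  = 2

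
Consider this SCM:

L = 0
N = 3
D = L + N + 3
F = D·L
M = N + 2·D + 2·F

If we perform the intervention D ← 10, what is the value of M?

do(D=10) replaces the equation D = L + N + 3 with the constant D = 10.
F = D·L  [with D=10, L=0]  = 0
M = N + 2·D + 2·F  [with N=3, D=10, F=0]  = 23

23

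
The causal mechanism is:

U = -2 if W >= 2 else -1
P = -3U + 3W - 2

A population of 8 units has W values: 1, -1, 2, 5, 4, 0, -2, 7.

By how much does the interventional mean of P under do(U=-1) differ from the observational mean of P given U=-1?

The intervention sets U=-1 in all 8 units regardless of W. Recomputing P per unit gives 4, -2, 7, 16, 13, 1, -5, 22; average 7.
E[P|U=-1] averages over only the 4 units with U=-1 (W = 1, -1, 0, -2): P = 4, -2, 1, -5, mean -0.5.
Difference = 7 − (-0.5) = 7.5.

7.5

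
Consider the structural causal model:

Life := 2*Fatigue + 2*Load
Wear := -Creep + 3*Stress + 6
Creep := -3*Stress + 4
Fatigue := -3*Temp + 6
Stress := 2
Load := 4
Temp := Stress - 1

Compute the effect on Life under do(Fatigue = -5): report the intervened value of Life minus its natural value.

-16

Intervening sets Fatigue = -5 and removes its equation (Fatigue := -3*Temp + 6).
Life = 2*Fatigue + 2*Load  [with Fatigue=-5, Load=4]  = -2
Without intervention: Temp = Stress - 1  [with Stress=2]  = 1; Fatigue = -3*Temp + 6  [with Temp=1]  = 3; Life = 2*Fatigue + 2*Load  [with Fatigue=3, Load=4]  = 14.
Change = -2 − 14 = -16.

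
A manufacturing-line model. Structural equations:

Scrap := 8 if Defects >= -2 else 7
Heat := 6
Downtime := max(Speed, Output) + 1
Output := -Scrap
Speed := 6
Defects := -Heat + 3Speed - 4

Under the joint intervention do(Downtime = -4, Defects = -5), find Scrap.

7

Under do(Downtime = -4, Defects = -5), each intervened variable's structural equation is replaced by its fixed value.
Scrap = 8 if Defects >= -2 else 7  [with Defects=-5]  = 7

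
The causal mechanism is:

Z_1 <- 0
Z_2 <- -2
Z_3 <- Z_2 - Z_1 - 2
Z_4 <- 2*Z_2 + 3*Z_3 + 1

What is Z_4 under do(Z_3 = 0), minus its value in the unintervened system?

The intervention breaks the incoming arrows to Z_3: Z_3 <- Z_2 - Z_1 - 2 no longer applies, and Z_3 = 0.
Z_4 = 2*Z_2 + 3*Z_3 + 1  [with Z_2=-2, Z_3=0]  = -3
Without intervention: Z_3 = Z_2 - Z_1 - 2  [with Z_2=-2, Z_1=0]  = -4; Z_4 = 2*Z_2 + 3*Z_3 + 1  [with Z_2=-2, Z_3=-4]  = -15.
Change = -3 − (-15) = 12.

12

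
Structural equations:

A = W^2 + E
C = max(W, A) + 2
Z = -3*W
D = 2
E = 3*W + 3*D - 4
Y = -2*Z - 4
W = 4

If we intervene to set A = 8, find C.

Under do(A=8), the mechanism A = W^2 + E is discarded; A is fixed at 8.
C = max(W, A) + 2  [with W=4, A=8]  = 10

10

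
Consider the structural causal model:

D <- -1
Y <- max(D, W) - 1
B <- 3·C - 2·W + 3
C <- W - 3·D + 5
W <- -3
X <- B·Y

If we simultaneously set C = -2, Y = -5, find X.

The joint intervention fixes C = -2, Y = -5, removing each variable's own equation.
B = 3·C - 2·W + 3  [with C=-2, W=-3]  = 3
X = B·Y  [with B=3, Y=-5]  = -15

-15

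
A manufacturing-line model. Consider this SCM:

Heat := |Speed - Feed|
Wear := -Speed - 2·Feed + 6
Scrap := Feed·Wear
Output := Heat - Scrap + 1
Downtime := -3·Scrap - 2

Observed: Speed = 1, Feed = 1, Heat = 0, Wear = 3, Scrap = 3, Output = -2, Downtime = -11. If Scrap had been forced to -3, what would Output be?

4

The intervention breaks the incoming arrows to Scrap: Scrap := Feed·Wear no longer applies, and Scrap = -3.
Heat = |Speed - Feed|  [with Speed=1, Feed=1]  = 0
Output = Heat - Scrap + 1  [with Heat=0, Scrap=-3]  = 4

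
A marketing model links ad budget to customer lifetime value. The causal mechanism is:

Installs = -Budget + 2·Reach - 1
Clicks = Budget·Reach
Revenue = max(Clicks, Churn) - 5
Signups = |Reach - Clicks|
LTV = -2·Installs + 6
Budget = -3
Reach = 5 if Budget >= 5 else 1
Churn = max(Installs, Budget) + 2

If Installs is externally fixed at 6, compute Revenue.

3

The intervention breaks the incoming arrows to Installs: Installs = -Budget + 2·Reach - 1 no longer applies, and Installs = 6.
Reach = 5 if Budget >= 5 else 1  [with Budget=-3]  = 1
Clicks = Budget·Reach  [with Budget=-3, Reach=1]  = -3
Churn = max(Installs, Budget) + 2  [with Installs=6, Budget=-3]  = 8
Revenue = max(Clicks, Churn) - 5  [with Clicks=-3, Churn=8]  = 3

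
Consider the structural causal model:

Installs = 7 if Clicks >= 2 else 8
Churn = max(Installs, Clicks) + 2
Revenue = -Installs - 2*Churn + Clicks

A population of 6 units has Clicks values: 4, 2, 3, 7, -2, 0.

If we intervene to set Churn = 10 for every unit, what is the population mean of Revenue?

-25

The intervention sets Churn=10 in all 6 units regardless of Clicks. Recomputing Revenue per unit gives -23, -25, -24, -20, -30, -28; average -25.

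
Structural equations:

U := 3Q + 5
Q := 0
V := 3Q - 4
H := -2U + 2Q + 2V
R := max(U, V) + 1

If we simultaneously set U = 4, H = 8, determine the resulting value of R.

5

The joint intervention fixes U = 4, H = 8, removing each variable's own equation.
V = 3Q - 4  [with Q=0]  = -4
R = max(U, V) + 1  [with U=4, V=-4]  = 5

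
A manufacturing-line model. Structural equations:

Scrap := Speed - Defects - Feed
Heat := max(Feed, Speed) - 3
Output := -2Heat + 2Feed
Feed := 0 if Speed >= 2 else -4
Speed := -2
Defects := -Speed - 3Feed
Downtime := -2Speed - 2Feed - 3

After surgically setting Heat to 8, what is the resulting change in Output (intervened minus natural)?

-26

The intervention breaks the incoming arrows to Heat: Heat := max(Feed, Speed) - 3 no longer applies, and Heat = 8.
Feed = 0 if Speed >= 2 else -4  [with Speed=-2]  = -4
Output = -2Heat + 2Feed  [with Heat=8, Feed=-4]  = -24
Without intervention: Feed = 0 if Speed >= 2 else -4  [with Speed=-2]  = -4; Heat = max(Feed, Speed) - 3  [with Feed=-4, Speed=-2]  = -5; Output = -2Heat + 2Feed  [with Heat=-5, Feed=-4]  = 2.
Change = -24 − 2 = -26.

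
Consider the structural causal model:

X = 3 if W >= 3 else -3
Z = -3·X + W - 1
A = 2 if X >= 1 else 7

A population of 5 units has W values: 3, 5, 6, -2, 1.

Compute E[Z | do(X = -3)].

10.6

Every unit gets X=-3 under the intervention. Z values become 11, 13, 14, 6, 9; E[Z|do(X=-3)] = 10.6.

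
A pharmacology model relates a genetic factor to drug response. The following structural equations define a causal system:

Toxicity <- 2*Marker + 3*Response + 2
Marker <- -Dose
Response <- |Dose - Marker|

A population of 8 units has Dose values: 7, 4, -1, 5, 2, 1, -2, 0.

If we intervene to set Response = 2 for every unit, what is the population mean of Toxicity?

The intervention sets Response=2 in all 8 units regardless of Dose. Recomputing Toxicity per unit gives -6, 0, 10, -2, 4, 6, 12, 8; average 4.

4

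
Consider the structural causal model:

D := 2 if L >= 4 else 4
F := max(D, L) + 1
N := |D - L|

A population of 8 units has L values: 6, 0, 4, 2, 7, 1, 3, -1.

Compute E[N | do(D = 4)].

2.5

do(D=4) breaks D's dependence on L. With D=4 fixed, N across the units is 2, 4, 0, 2, 3, 3, 1, 5, mean 2.5.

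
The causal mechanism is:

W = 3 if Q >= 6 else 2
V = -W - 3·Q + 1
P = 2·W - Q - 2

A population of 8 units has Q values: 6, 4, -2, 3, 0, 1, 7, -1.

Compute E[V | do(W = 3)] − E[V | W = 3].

12.75

Under do(W=3), W's equation is replaced by W=3 for every unit. Per-unit V: -20, -14, 4, -11, -2, -5, -23, 1. Mean = -8.75.
E[V|W=3] averages over only the 2 units with W=3 (Q = 6, 7): V = -20, -23, mean -21.5.
Difference = -8.75 − (-21.5) = 12.75.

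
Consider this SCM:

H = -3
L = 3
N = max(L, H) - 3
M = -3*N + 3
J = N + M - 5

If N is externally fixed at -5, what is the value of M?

The intervention breaks the incoming arrows to N: N = max(L, H) - 3 no longer applies, and N = -5.
M = -3*N + 3  [with N=-5]  = 18

18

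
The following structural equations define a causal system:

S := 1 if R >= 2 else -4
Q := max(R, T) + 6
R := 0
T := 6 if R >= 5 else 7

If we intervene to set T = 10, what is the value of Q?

16

The intervention breaks the incoming arrows to T: T := 6 if R >= 5 else 7 no longer applies, and T = 10.
Q = max(R, T) + 6  [with R=0, T=10]  = 16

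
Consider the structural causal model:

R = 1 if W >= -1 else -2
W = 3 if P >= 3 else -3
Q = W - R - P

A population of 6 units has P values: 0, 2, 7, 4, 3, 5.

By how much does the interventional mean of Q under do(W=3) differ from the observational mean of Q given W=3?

1.25

The intervention sets W=3 in all 6 units regardless of P. Recomputing Q per unit gives 2, 0, -5, -2, -1, -3; average -1.5.
Observing W=3 restricts to units where W's equation naturally yields 3: P ∈ {7, 4, 3, 5}. In that subpopulation Q = -5, -2, -1, -3, mean -2.75.
Difference = -1.5 − (-2.75) = 1.25.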